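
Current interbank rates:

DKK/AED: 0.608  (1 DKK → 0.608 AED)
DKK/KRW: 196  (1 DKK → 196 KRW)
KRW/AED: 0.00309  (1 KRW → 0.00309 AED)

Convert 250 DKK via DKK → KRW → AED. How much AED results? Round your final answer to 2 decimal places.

250 DKK × 196 = 49000 KRW
49000 KRW × 0.00309 = 151.41 AED

151.41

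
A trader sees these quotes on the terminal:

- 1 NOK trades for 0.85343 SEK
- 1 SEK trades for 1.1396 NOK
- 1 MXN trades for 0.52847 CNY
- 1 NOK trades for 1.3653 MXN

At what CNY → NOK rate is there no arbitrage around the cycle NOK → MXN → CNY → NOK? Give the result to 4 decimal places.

1.3860

Known legs of the cycle: 1.3653 × 0.52847 = 0.721520091
For no arbitrage the full-cycle product must be 1, so the missing rate is 1 / 0.721520091 ≈ 1.385963.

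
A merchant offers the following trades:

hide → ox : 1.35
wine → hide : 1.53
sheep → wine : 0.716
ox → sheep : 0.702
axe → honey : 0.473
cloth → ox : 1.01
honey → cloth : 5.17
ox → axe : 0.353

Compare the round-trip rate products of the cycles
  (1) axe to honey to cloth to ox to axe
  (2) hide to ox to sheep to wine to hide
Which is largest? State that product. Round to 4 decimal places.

1.0382

(1) 0.473 × 5.17 × 1.01 × 0.353 = 0.87186
(2) 1.35 × 0.702 × 0.716 × 1.53 = 1.03819
Highest is cycle (2) at 1.0382 (>1, arbitrage).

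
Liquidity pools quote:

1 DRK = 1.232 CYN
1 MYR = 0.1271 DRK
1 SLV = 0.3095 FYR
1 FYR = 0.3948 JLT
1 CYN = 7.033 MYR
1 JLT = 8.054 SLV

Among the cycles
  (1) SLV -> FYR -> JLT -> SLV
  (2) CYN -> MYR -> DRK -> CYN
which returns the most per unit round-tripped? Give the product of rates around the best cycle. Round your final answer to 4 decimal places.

(1) 0.3095 × 0.3948 × 8.054 = 0.98412
(2) 7.033 × 0.1271 × 1.232 = 1.10128
Highest is cycle (2) at 1.1013 (>1, arbitrage).

1.1013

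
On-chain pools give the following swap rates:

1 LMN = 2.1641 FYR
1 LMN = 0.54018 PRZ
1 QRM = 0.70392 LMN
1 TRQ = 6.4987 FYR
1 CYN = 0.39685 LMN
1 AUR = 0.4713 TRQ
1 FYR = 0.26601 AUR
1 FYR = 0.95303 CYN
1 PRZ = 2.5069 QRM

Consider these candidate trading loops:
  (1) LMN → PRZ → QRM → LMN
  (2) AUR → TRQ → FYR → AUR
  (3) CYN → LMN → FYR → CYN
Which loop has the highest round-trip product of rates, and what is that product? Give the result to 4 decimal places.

0.9532

(1) 0.54018 × 2.5069 × 0.70392 = 0.95323
(2) 0.4713 × 6.4987 × 0.26601 = 0.81475
(3) 0.39685 × 2.1641 × 0.95303 = 0.81848
Highest is cycle (1) at 0.9532 (≤1, no arbitrage).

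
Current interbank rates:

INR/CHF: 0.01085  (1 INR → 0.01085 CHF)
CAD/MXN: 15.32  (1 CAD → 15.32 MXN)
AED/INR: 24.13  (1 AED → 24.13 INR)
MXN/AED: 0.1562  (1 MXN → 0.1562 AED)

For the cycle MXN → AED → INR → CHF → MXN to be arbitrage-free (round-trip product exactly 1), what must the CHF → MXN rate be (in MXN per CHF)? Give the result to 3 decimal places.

Known legs of the cycle: 0.1562 × 24.13 × 0.01085 = 0.0408948001
For no arbitrage the full-cycle product must be 1, so the missing rate is 1 / 0.0408948001 ≈ 24.45299.

24.453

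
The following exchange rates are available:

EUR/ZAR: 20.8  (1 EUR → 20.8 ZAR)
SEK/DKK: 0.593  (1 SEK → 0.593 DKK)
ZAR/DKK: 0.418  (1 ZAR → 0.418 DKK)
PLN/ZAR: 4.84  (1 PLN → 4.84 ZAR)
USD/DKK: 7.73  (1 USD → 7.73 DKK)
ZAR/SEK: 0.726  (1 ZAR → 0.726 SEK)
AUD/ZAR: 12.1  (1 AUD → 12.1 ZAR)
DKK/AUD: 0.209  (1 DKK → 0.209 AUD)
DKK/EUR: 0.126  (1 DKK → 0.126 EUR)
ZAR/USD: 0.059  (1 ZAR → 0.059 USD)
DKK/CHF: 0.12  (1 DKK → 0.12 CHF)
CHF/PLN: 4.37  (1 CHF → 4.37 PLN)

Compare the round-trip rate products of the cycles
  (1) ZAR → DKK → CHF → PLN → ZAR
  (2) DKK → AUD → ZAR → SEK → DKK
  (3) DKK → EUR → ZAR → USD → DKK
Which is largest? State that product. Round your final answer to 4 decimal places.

(1) 0.418 × 0.12 × 4.37 × 4.84 = 1.06092
(2) 0.209 × 12.1 × 0.726 × 0.593 = 1.08874
(3) 0.126 × 20.8 × 0.059 × 7.73 = 1.19527
Highest is cycle (3) at 1.1953 (>1, arbitrage).

1.1953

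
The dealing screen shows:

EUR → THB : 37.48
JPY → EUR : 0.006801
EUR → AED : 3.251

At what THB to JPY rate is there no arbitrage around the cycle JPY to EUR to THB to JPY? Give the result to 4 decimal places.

3.9231

Known legs of the cycle: 0.006801 × 37.48 = 0.25490148
For no arbitrage the full-cycle product must be 1, so the missing rate is 1 / 0.25490148 ≈ 3.923084.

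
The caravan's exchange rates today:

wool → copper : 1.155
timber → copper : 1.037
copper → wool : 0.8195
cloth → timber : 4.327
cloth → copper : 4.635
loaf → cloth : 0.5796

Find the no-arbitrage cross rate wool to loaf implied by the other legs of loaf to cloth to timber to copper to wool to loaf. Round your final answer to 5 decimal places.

0.46920

Known legs of the cycle: 0.5796 × 4.327 × 1.037 × 0.8195 = 2.1312921546378
For no arbitrage the full-cycle product must be 1, so the missing rate is 1 / 2.1312921546378 ≈ 0.4691989.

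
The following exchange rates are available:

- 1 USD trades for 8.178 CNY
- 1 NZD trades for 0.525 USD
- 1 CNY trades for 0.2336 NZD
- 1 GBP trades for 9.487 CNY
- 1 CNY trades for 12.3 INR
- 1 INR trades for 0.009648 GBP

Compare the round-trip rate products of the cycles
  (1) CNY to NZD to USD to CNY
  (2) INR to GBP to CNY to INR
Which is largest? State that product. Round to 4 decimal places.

(1) 0.2336 × 0.525 × 8.178 = 1.00295
(2) 0.009648 × 9.487 × 12.3 = 1.12583
Highest is cycle (2) at 1.1258 (>1, arbitrage).

1.1258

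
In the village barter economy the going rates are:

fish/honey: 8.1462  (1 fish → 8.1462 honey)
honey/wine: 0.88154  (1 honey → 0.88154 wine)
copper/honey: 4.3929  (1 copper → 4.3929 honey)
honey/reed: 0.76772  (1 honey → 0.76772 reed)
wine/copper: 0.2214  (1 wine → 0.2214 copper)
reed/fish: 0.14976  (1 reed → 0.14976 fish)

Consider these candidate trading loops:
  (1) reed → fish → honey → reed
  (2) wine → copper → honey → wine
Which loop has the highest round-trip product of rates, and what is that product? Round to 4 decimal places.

0.9366

(1) 0.14976 × 8.1462 × 0.76772 = 0.93660
(2) 0.2214 × 4.3929 × 0.88154 = 0.85738
Highest is cycle (1) at 0.9366 (≤1, no arbitrage).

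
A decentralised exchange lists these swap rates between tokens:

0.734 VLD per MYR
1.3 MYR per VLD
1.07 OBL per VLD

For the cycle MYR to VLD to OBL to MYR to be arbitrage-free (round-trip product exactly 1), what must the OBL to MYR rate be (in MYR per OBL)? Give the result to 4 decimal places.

1.2733

Known legs of the cycle: 0.734 × 1.07 = 0.78538
For no arbitrage the full-cycle product must be 1, so the missing rate is 1 / 0.78538 ≈ 1.273269.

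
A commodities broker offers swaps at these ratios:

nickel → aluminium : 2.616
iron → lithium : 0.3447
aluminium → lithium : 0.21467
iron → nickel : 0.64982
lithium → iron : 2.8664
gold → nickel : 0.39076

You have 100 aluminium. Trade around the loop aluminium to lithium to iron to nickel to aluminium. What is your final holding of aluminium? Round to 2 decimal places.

100 aluminium × 0.21467 = 21.467 lithium
21.467 lithium × 2.8664 = 61.5330088 iron
61.5330088 iron × 0.64982 = 39.985379778416 nickel
39.985379778416 nickel × 2.616 = 104.601753500336256 aluminium

104.60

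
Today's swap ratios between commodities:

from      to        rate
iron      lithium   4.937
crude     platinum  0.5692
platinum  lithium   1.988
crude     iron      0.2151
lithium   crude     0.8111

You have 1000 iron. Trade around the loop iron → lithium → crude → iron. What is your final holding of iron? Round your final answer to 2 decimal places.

861.35

1000 iron × 4.937 = 4937 lithium
4937 lithium × 0.8111 = 4004.4007 crude
4004.4007 crude × 0.2151 = 861.34659057 iron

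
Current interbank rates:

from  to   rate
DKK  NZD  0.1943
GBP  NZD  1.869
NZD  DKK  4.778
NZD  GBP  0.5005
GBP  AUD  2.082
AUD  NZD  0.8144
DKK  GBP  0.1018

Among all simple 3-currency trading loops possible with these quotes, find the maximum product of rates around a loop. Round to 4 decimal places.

0.9091

DKK→GBP→NZD→DKK: 0.1018 × 1.869 × 4.778 = 0.90908
AUD→NZD→GBP→AUD: 0.8144 × 0.5005 × 2.082 = 0.84864
Maximum is DKK→GBP→NZD→DKK at 0.9091; no arbitrage — every cycle loses value.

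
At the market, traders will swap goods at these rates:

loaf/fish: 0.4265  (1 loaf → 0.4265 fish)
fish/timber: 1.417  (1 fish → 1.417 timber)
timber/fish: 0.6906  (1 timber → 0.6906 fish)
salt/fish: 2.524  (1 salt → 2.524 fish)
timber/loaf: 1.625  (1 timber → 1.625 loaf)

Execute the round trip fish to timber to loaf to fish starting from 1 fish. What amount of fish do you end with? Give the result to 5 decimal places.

0.98207

1 fish × 1.417 = 1.417 timber
1.417 timber × 1.625 = 2.302625 loaf
2.302625 loaf × 0.4265 = 0.9820695625 fish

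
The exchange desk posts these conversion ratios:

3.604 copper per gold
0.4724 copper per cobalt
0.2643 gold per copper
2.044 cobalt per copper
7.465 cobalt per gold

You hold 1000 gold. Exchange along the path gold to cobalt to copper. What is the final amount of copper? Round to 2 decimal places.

3526.47

1000 gold × 7.465 = 7465 cobalt
7465 cobalt × 0.4724 = 3526.466 copper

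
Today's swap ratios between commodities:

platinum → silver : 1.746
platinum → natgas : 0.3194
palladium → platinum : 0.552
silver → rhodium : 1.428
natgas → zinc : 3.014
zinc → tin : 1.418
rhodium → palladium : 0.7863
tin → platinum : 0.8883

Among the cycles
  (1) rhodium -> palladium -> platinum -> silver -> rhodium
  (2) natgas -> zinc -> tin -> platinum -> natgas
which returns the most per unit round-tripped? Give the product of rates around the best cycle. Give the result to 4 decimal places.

(1) 0.7863 × 0.552 × 1.746 × 1.428 = 1.08218
(2) 3.014 × 1.418 × 0.8883 × 0.3194 = 1.21259
Highest is cycle (2) at 1.2126 (>1, arbitrage).

1.2126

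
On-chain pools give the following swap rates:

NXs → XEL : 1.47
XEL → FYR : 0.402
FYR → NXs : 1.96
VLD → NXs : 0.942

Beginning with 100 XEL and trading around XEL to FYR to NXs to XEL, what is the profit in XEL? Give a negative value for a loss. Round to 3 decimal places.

100 XEL × 0.402 = 40.2 FYR
40.2 FYR × 1.96 = 78.792 NXs
78.792 NXs × 1.47 = 115.82424 XEL
Net change: 115.82424 − 100 = 15.82424 XEL

15.824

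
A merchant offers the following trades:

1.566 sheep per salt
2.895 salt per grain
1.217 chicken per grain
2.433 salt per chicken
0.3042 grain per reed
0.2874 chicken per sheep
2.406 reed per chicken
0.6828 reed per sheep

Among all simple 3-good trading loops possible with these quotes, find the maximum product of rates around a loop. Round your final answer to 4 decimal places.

1.0950

chicken→salt→sheep→chicken: 2.433 × 1.566 × 0.2874 = 1.09502
grain→chicken→reed→grain: 1.217 × 2.406 × 0.3042 = 0.89073
Maximum is chicken→salt→sheep→chicken at 1.0950; arbitrage exists.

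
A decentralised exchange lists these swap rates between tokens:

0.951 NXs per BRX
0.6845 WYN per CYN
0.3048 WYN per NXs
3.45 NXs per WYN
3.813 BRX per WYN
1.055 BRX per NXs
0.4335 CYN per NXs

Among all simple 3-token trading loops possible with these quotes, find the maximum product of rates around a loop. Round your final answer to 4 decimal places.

1.1053

BRX→NXs→WYN→BRX: 0.951 × 0.3048 × 3.813 = 1.10525
CYN→WYN→NXs→CYN: 0.6845 × 3.45 × 0.4335 = 1.02372
Maximum is BRX→NXs→WYN→BRX at 1.1053; arbitrage exists.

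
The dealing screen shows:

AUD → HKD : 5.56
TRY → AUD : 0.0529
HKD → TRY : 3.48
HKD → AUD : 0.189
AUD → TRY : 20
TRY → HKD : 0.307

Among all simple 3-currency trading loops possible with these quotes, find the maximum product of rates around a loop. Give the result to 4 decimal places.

HKD→AUD→TRY→HKD: 0.189 × 20 × 0.307 = 1.16046
HKD→TRY→AUD→HKD: 3.48 × 0.0529 × 5.56 = 1.02355
Maximum is HKD→AUD→TRY→HKD at 1.1605; arbitrage exists.

1.1605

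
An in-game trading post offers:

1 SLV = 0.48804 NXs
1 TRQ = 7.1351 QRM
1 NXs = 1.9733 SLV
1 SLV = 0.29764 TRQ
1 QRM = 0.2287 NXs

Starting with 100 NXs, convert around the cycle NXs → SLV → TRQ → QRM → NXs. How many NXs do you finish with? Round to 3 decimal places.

95.841

100 NXs × 1.9733 = 197.33 SLV
197.33 SLV × 0.29764 = 58.7333012 TRQ
58.7333012 TRQ × 7.1351 = 419.06797739212 QRM
419.06797739212 QRM × 0.2287 = 95.840846429577844 NXs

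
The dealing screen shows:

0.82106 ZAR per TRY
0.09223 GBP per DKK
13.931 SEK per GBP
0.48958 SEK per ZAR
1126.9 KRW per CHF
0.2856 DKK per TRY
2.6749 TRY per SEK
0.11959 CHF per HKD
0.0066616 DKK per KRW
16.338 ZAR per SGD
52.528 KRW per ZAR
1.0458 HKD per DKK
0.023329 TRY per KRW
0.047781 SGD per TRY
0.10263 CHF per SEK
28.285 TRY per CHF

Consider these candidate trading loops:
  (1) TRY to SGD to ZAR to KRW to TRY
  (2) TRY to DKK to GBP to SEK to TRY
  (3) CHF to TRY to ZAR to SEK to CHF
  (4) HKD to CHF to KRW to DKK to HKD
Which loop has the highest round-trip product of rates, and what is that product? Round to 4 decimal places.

(1) 0.047781 × 16.338 × 52.528 × 0.023329 = 0.95662
(2) 0.2856 × 0.09223 × 13.931 × 2.6749 = 0.98157
(3) 28.285 × 0.82106 × 0.48958 × 0.10263 = 1.16689
(4) 0.11959 × 1126.9 × 0.0066616 × 1.0458 = 0.93887
Highest is cycle (3) at 1.1669 (>1, arbitrage).

1.1669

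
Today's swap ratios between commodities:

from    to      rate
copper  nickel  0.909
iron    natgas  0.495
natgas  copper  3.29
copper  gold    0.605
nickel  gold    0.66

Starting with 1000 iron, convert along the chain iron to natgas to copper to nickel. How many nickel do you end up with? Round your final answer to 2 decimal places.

1000 iron × 0.495 = 495 natgas
495 natgas × 3.29 = 1628.55 copper
1628.55 copper × 0.909 = 1480.35195 nickel

1480.35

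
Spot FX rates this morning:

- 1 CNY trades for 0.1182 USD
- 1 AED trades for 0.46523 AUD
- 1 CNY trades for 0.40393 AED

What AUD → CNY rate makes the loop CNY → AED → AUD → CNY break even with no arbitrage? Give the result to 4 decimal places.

5.3214

Known legs of the cycle: 0.40393 × 0.46523 = 0.1879203539
For no arbitrage the full-cycle product must be 1, so the missing rate is 1 / 0.1879203539 ≈ 5.321403.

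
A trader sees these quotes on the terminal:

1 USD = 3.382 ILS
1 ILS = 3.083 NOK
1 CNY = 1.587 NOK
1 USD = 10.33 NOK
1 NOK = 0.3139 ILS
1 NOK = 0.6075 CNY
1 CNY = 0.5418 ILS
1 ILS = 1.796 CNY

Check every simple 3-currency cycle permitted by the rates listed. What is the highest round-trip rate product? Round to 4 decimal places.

1.0147

ILS→NOK→CNY→ILS: 3.083 × 0.6075 × 0.5418 = 1.01475
ILS→CNY→NOK→ILS: 1.796 × 1.587 × 0.3139 = 0.89469
Maximum is ILS→NOK→CNY→ILS at 1.0147; arbitrage exists.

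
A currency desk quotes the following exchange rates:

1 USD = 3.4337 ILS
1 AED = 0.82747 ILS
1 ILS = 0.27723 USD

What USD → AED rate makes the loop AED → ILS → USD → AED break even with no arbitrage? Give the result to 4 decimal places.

Known legs of the cycle: 0.82747 × 0.27723 = 0.2293995081
For no arbitrage the full-cycle product must be 1, so the missing rate is 1 / 0.2293995081 ≈ 4.359207.

4.3592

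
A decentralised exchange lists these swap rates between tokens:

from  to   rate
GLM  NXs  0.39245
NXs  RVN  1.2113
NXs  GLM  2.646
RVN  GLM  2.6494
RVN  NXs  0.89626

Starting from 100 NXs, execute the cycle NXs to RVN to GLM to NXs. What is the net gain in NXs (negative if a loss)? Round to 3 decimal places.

25.946

100 NXs × 1.2113 = 121.13 RVN
121.13 RVN × 2.6494 = 320.921822 GLM
320.921822 GLM × 0.39245 = 125.9457690439 NXs
Net change: 125.9457690439 − 100 = 25.9457690439 NXs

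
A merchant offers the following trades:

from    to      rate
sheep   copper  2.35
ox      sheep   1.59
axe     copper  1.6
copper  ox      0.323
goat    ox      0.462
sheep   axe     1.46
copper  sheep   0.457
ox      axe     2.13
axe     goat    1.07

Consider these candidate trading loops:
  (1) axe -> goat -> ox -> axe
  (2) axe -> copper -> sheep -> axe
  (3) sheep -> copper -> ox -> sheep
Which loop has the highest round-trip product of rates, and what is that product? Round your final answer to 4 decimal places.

(1) 1.07 × 0.462 × 2.13 = 1.05294
(2) 1.6 × 0.457 × 1.46 = 1.06755
(3) 2.35 × 0.323 × 1.59 = 1.20689
Highest is cycle (3) at 1.2069 (>1, arbitrage).

1.2069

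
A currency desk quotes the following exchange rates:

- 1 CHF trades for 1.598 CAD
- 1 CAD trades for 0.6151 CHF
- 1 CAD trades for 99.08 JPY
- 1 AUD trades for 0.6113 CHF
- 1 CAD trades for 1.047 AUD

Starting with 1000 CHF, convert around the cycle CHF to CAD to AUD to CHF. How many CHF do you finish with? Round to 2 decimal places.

1000 CHF × 1.598 = 1598 CAD
1598 CAD × 1.047 = 1673.106 AUD
1673.106 AUD × 0.6113 = 1022.7696978 CHF

1022.77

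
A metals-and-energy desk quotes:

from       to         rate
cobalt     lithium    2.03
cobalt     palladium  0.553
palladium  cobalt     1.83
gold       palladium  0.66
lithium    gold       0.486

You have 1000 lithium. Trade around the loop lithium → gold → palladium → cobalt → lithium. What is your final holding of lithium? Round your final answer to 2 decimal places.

1191.59

1000 lithium × 0.486 = 486 gold
486 gold × 0.66 = 320.76 palladium
320.76 palladium × 1.83 = 586.9908 cobalt
586.9908 cobalt × 2.03 = 1191.591324 lithium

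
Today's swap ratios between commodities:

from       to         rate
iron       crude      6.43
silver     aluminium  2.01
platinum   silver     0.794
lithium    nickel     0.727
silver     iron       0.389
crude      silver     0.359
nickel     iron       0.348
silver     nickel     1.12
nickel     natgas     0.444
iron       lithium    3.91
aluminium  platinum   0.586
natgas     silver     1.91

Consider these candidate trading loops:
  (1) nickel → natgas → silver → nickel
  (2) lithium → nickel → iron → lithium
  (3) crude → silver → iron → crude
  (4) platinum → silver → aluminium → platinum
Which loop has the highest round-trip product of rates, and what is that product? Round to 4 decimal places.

(1) 0.444 × 1.91 × 1.12 = 0.94980
(2) 0.727 × 0.348 × 3.91 = 0.98921
(3) 0.359 × 0.389 × 6.43 = 0.89796
(4) 0.794 × 2.01 × 0.586 = 0.93522
Highest is cycle (2) at 0.9892 (≤1, no arbitrage).

0.9892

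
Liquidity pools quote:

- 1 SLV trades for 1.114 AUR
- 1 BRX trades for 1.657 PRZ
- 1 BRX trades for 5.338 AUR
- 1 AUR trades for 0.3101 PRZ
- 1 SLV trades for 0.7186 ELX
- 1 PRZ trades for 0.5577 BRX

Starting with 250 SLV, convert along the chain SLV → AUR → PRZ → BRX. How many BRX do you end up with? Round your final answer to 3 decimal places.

48.165

250 SLV × 1.114 = 278.5 AUR
278.5 AUR × 0.3101 = 86.36285 PRZ
86.36285 PRZ × 0.5577 = 48.164561445 BRX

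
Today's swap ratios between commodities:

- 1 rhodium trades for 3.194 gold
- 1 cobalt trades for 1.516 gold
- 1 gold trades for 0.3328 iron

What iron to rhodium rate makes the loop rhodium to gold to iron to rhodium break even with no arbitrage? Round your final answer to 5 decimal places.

0.94077

Known legs of the cycle: 3.194 × 0.3328 = 1.0629632
For no arbitrage the full-cycle product must be 1, so the missing rate is 1 / 1.0629632 ≈ 0.9407663.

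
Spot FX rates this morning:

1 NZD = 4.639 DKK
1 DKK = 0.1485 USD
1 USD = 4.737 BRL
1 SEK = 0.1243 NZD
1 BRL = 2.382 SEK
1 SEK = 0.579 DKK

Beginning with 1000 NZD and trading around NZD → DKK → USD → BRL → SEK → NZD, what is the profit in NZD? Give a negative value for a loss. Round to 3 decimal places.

1000 NZD × 4.639 = 4639 DKK
4639 DKK × 0.1485 = 688.8915 USD
688.8915 USD × 4.737 = 3263.2790355 BRL
3263.2790355 BRL × 2.382 = 7773.130662561 SEK
7773.130662561 SEK × 0.1243 = 966.2001413563323 NZD
Net change: 966.2001413563323 − 1000 = -33.7998586436677 NZD

-33.800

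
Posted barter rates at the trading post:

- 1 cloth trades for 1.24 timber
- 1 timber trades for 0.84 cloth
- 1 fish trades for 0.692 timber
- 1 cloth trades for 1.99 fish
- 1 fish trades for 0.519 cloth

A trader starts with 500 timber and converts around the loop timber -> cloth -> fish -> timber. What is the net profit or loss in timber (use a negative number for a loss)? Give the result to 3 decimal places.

500 timber × 0.84 = 420 cloth
420 cloth × 1.99 = 835.8 fish
835.8 fish × 0.692 = 578.3736 timber
Net change: 578.3736 − 500 = 78.3736 timber

78.374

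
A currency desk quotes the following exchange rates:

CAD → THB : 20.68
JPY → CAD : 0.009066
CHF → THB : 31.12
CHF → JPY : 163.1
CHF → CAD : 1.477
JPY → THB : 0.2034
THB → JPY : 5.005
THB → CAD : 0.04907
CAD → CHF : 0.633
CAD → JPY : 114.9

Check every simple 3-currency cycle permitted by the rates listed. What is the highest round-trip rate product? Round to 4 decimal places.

JPY→THB→CAD→JPY: 0.2034 × 0.04907 × 114.9 = 1.14680
CHF→THB→CAD→CHF: 31.12 × 0.04907 × 0.633 = 0.96663
JPY→CAD→THB→JPY: 0.009066 × 20.68 × 5.005 = 0.93836
CHF→JPY→CAD→CHF: 163.1 × 0.009066 × 0.633 = 0.93599
Maximum is JPY→THB→CAD→JPY at 1.1468; arbitrage exists.

1.1468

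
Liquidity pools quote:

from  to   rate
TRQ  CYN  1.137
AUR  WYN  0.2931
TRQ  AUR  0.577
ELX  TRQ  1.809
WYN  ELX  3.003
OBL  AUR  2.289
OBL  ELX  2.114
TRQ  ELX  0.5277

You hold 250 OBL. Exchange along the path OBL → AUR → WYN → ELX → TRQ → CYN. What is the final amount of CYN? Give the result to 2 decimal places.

1035.99

250 OBL × 2.289 = 572.25 AUR
572.25 AUR × 0.2931 = 167.726475 WYN
167.726475 WYN × 3.003 = 503.682604425 ELX
503.682604425 ELX × 1.809 = 911.161831404825 TRQ
911.161831404825 TRQ × 1.137 = 1035.991002307286025 CYN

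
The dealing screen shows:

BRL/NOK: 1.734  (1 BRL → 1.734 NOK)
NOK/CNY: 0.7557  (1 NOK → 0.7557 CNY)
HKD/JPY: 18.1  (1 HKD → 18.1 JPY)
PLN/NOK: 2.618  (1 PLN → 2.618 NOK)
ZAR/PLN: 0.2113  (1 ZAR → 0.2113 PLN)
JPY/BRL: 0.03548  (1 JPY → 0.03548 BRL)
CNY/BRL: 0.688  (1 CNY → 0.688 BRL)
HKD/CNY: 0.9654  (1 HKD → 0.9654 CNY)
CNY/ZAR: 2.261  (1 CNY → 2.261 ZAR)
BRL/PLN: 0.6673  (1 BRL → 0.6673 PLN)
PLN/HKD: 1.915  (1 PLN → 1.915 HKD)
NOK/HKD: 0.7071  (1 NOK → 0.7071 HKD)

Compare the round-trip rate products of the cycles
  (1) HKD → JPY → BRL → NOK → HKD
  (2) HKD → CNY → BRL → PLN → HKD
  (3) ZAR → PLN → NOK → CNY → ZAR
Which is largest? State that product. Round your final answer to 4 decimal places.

0.9452

(1) 18.1 × 0.03548 × 1.734 × 0.7071 = 0.78739
(2) 0.9654 × 0.688 × 0.6673 × 1.915 = 0.84876
(3) 0.2113 × 2.618 × 0.7557 × 2.261 = 0.94519
Highest is cycle (3) at 0.9452 (≤1, no arbitrage).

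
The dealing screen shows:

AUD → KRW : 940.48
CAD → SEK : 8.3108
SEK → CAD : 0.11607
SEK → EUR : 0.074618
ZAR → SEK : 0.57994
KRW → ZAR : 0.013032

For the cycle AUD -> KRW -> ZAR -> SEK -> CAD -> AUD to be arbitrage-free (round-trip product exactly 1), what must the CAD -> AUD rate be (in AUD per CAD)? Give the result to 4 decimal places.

Known legs of the cycle: 940.48 × 0.013032 × 0.57994 × 0.11607 = 0.825018494665701888
For no arbitrage the full-cycle product must be 1, so the missing rate is 1 / 0.825018494665701888 ≈ 1.212094.

1.2121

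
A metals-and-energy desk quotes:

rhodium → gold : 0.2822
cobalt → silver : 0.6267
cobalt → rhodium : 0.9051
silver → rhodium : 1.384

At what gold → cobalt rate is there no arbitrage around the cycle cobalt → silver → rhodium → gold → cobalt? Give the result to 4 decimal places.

4.0855

Known legs of the cycle: 0.6267 × 1.384 × 0.2822 = 0.24476696016
For no arbitrage the full-cycle product must be 1, so the missing rate is 1 / 0.24476696016 ≈ 4.085519.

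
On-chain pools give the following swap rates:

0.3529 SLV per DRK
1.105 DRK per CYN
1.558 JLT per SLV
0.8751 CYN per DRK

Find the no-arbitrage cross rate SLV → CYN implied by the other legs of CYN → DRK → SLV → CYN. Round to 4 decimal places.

2.5644

Known legs of the cycle: 1.105 × 0.3529 = 0.3899545
For no arbitrage the full-cycle product must be 1, so the missing rate is 1 / 0.3899545 ≈ 2.564402.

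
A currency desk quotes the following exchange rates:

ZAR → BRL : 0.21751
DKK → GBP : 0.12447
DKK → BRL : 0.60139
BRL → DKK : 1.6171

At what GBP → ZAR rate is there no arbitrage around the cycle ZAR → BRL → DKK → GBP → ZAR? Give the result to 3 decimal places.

22.841

Known legs of the cycle: 0.21751 × 1.6171 × 0.12447 = 0.04378050785187
For no arbitrage the full-cycle product must be 1, so the missing rate is 1 / 0.04378050785187 ≈ 22.84122.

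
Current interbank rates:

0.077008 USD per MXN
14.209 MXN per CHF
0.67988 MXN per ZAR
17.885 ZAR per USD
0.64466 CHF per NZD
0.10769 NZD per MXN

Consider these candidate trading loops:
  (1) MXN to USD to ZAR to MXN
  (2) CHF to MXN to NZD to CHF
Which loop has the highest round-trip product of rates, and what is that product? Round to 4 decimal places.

0.9864

(1) 0.077008 × 17.885 × 0.67988 = 0.93639
(2) 14.209 × 0.10769 × 0.64466 = 0.98644
Highest is cycle (2) at 0.9864 (≤1, no arbitrage).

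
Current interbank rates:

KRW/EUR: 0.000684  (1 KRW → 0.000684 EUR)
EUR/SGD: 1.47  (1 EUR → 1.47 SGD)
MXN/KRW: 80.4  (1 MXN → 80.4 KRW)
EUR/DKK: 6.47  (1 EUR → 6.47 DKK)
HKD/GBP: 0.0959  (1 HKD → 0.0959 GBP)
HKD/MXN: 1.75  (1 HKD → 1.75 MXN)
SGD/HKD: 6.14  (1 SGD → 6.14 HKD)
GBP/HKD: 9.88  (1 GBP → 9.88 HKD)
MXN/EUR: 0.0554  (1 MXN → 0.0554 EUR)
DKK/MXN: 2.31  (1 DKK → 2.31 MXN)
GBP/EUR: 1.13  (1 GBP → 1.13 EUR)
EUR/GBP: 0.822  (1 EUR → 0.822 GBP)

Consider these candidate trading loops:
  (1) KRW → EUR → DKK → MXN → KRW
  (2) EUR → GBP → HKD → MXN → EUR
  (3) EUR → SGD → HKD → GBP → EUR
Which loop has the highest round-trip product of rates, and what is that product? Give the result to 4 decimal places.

(1) 0.000684 × 6.47 × 2.31 × 80.4 = 0.82192
(2) 0.822 × 9.88 × 1.75 × 0.0554 = 0.78737
(3) 1.47 × 6.14 × 0.0959 × 1.13 = 0.97810
Highest is cycle (3) at 0.9781 (≤1, no arbitrage).

0.9781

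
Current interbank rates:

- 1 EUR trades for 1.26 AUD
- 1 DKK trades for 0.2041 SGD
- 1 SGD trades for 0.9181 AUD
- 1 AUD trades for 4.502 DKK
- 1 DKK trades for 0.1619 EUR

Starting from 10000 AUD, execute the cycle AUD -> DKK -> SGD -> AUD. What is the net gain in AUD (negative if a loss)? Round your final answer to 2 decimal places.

10000 AUD × 4.502 = 45020 DKK
45020 DKK × 0.2041 = 9188.582 SGD
9188.582 SGD × 0.9181 = 8436.0371342 AUD
Net change: 8436.0371342 − 10000 = -1563.9628658 AUD

-1563.96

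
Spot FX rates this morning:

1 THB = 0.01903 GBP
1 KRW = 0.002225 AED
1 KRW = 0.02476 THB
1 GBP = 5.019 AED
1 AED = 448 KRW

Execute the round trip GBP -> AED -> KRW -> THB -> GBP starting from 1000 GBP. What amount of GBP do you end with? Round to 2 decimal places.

1000 GBP × 5.019 = 5019 AED
5019 AED × 448 = 2248512 KRW
2248512 KRW × 0.02476 = 55673.15712 THB
55673.15712 THB × 0.01903 = 1059.4601799936 GBP

1059.46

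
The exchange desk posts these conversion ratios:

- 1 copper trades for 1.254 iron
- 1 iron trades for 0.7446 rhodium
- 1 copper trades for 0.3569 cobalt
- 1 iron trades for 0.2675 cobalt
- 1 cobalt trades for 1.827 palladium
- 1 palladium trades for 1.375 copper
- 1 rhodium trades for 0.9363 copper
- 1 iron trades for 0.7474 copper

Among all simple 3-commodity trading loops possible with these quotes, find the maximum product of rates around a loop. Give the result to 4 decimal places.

palladium→copper→cobalt→palladium: 1.375 × 0.3569 × 1.827 = 0.89658
iron→rhodium→copper→iron: 0.7446 × 0.9363 × 1.254 = 0.87425
Maximum is palladium→copper→cobalt→palladium at 0.8966; no arbitrage — every cycle loses value.

0.8966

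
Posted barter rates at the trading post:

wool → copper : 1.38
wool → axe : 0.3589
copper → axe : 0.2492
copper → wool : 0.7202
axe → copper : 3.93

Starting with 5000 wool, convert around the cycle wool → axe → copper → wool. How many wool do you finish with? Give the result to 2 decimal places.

5079.13

5000 wool × 0.3589 = 1794.5 axe
1794.5 axe × 3.93 = 7052.385 copper
7052.385 copper × 0.7202 = 5079.127677 wool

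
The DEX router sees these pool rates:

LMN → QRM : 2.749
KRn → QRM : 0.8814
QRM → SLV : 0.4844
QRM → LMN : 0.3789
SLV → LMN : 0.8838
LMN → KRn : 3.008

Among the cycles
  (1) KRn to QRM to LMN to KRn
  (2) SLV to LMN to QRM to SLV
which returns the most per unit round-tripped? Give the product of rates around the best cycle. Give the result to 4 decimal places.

(1) 0.8814 × 0.3789 × 3.008 = 1.00456
(2) 0.8838 × 2.749 × 0.4844 = 1.17688
Highest is cycle (2) at 1.1769 (>1, arbitrage).

1.1769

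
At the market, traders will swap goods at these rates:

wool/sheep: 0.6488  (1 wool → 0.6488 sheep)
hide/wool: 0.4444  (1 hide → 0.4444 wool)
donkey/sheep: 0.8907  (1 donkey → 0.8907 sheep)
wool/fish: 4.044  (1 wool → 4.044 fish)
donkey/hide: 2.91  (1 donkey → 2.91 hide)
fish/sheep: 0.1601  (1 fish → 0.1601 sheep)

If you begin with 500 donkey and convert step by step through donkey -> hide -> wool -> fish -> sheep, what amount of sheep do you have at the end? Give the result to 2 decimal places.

418.64

500 donkey × 2.91 = 1455 hide
1455 hide × 0.4444 = 646.602 wool
646.602 wool × 4.044 = 2614.858488 fish
2614.858488 fish × 0.1601 = 418.6388439288 sheep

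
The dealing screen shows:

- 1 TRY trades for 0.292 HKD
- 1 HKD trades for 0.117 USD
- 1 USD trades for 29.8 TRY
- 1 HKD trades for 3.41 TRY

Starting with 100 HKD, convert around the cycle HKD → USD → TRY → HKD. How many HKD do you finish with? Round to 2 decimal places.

101.81

100 HKD × 0.117 = 11.7 USD
11.7 USD × 29.8 = 348.66 TRY
348.66 TRY × 0.292 = 101.80872 HKD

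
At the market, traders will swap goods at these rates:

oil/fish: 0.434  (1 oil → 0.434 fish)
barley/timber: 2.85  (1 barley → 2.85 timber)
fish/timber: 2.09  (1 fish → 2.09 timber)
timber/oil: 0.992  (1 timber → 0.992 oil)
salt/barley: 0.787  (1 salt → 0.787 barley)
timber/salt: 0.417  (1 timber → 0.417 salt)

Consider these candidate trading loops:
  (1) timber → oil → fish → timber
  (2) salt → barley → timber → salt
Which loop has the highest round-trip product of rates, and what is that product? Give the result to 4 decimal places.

0.9353

(1) 0.992 × 0.434 × 2.09 = 0.89980
(2) 0.787 × 2.85 × 0.417 = 0.93531
Highest is cycle (2) at 0.9353 (≤1, no arbitrage).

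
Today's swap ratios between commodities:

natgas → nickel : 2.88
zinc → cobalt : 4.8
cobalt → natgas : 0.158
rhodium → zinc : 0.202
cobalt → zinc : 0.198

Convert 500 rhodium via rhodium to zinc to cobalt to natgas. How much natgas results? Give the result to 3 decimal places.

500 rhodium × 0.202 = 101 zinc
101 zinc × 4.8 = 484.8 cobalt
484.8 cobalt × 0.158 = 76.5984 natgas

76.598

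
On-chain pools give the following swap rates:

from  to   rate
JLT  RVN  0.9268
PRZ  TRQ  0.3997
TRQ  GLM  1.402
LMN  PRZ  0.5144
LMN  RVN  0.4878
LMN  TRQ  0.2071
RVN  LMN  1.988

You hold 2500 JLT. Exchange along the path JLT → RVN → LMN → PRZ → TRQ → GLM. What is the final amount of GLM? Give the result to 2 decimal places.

1327.78

2500 JLT × 0.9268 = 2317 RVN
2317 RVN × 1.988 = 4606.196 LMN
4606.196 LMN × 0.5144 = 2369.4272224 PRZ
2369.4272224 PRZ × 0.3997 = 947.06006079328 TRQ
947.06006079328 TRQ × 1.402 = 1327.77820523217856 GLM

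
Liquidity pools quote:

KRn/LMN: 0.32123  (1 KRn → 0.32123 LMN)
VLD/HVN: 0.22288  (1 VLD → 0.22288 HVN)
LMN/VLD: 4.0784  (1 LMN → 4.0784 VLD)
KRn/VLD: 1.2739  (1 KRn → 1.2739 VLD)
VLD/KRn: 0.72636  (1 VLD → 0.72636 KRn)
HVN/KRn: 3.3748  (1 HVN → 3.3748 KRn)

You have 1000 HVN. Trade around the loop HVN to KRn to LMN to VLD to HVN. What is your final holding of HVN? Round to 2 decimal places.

985.43

1000 HVN × 3.3748 = 3374.8 KRn
3374.8 KRn × 0.32123 = 1084.087004 LMN
1084.087004 LMN × 4.0784 = 4421.3404371136 VLD
4421.3404371136 VLD × 0.22288 = 985.428356623879168 HVN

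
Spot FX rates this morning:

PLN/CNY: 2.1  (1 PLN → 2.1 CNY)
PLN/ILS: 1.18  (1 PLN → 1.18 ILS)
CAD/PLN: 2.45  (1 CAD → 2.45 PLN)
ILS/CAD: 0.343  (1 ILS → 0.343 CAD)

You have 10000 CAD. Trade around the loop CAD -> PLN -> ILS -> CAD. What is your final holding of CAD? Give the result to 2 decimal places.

9916.13

10000 CAD × 2.45 = 24500 PLN
24500 PLN × 1.18 = 28910 ILS
28910 ILS × 0.343 = 9916.13 CAD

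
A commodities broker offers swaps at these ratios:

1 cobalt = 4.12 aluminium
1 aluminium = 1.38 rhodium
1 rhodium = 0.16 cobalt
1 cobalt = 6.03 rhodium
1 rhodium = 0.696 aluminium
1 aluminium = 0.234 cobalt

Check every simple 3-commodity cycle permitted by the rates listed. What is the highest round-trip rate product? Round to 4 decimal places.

rhodium→aluminium→cobalt→rhodium: 0.696 × 0.234 × 6.03 = 0.98207
rhodium→cobalt→aluminium→rhodium: 0.16 × 4.12 × 1.38 = 0.90970
Maximum is rhodium→aluminium→cobalt→rhodium at 0.9821; no arbitrage — every cycle loses value.

0.9821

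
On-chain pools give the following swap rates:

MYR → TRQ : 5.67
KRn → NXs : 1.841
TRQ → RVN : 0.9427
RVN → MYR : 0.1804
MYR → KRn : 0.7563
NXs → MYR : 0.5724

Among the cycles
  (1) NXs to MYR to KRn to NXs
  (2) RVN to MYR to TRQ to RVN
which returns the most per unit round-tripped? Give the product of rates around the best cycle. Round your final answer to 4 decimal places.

(1) 0.5724 × 0.7563 × 1.841 = 0.79698
(2) 0.1804 × 5.67 × 0.9427 = 0.96426
Highest is cycle (2) at 0.9643 (≤1, no arbitrage).

0.9643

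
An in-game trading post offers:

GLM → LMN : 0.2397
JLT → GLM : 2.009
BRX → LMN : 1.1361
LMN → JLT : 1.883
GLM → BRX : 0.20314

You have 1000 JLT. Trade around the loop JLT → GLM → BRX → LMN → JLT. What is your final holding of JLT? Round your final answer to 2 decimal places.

873.06

1000 JLT × 2.009 = 2009 GLM
2009 GLM × 0.20314 = 408.10826 BRX
408.10826 BRX × 1.1361 = 463.651794186 LMN
463.651794186 LMN × 1.883 = 873.056328452238 JLT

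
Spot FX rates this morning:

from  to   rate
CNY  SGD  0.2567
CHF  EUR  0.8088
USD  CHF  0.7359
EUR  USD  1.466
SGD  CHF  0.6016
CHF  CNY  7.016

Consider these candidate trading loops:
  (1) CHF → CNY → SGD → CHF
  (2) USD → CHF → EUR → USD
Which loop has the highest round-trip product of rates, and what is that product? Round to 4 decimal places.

1.0835

(1) 7.016 × 0.2567 × 0.6016 = 1.08349
(2) 0.7359 × 0.8088 × 1.466 = 0.87256
Highest is cycle (1) at 1.0835 (>1, arbitrage).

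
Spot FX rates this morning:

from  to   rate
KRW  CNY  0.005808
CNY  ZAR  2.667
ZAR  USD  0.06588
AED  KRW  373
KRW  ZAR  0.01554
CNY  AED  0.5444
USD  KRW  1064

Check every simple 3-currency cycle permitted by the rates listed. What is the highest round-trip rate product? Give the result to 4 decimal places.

CNY→AED→KRW→CNY: 0.5444 × 373 × 0.005808 = 1.17938
ZAR→USD→KRW→ZAR: 0.06588 × 1064 × 0.01554 = 1.08930
Maximum is CNY→AED→KRW→CNY at 1.1794; arbitrage exists.

1.1794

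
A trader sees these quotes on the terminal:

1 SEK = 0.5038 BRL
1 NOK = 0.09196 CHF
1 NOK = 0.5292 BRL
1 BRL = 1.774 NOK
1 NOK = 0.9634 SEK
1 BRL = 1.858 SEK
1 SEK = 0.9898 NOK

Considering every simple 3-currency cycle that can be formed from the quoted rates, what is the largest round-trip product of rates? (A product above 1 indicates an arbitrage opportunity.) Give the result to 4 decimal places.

BRL→SEK→NOK→BRL: 1.858 × 0.9898 × 0.5292 = 0.97322
BRL→NOK→SEK→BRL: 1.774 × 0.9634 × 0.5038 = 0.86103
Maximum is BRL→SEK→NOK→BRL at 0.9732; no arbitrage — every cycle loses value.

0.9732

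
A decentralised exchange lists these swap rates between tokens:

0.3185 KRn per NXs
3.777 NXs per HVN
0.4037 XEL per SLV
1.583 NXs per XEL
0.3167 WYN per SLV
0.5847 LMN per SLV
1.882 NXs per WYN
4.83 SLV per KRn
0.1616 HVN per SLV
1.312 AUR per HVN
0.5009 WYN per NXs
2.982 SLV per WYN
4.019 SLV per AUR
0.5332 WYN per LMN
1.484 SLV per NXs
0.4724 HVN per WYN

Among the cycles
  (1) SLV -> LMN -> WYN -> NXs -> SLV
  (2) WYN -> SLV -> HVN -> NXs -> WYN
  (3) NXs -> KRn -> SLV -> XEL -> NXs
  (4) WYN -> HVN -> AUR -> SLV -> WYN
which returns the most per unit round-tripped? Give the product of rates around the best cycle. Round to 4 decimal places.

(1) 0.5847 × 0.5332 × 1.882 × 1.484 = 0.87072
(2) 2.982 × 0.1616 × 3.777 × 0.5009 = 0.91169
(3) 0.3185 × 4.83 × 0.4037 × 1.583 = 0.98310
(4) 0.4724 × 1.312 × 4.019 × 0.3167 = 0.78888
Highest is cycle (3) at 0.9831 (≤1, no arbitrage).

0.9831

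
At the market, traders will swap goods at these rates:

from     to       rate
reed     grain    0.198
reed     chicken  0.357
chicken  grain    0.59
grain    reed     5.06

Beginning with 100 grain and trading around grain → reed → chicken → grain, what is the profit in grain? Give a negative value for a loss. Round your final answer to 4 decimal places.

6.5788

100 grain × 5.06 = 506 reed
506 reed × 0.357 = 180.642 chicken
180.642 chicken × 0.59 = 106.57878 grain
Net change: 106.57878 − 100 = 6.57878 grain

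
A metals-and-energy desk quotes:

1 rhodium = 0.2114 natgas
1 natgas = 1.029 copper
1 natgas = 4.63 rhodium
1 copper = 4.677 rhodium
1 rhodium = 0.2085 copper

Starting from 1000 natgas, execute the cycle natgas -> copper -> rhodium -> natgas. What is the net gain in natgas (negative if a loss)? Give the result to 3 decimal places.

1000 natgas × 1.029 = 1029 copper
1029 copper × 4.677 = 4812.633 rhodium
4812.633 rhodium × 0.2114 = 1017.3906162 natgas
Net change: 1017.3906162 − 1000 = 17.3906162 natgas

17.391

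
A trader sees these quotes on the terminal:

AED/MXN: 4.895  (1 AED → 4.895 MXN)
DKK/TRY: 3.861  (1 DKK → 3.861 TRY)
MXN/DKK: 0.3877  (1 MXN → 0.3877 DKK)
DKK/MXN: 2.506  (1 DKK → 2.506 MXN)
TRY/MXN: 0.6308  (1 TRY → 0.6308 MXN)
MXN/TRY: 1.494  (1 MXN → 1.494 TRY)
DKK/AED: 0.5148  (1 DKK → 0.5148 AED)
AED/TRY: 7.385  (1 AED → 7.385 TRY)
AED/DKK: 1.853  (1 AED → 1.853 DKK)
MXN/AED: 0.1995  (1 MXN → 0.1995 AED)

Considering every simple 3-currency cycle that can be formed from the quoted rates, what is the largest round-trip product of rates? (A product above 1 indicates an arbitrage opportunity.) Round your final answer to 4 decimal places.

0.9770

DKK→AED→MXN→DKK: 0.5148 × 4.895 × 0.3877 = 0.97698
DKK→TRY→MXN→DKK: 3.861 × 0.6308 × 0.3877 = 0.94425
AED→TRY→MXN→AED: 7.385 × 0.6308 × 0.1995 = 0.92936
DKK→MXN→AED→DKK: 2.506 × 0.1995 × 1.853 = 0.92640
Maximum is DKK→AED→MXN→DKK at 0.9770; no arbitrage — every cycle loses value.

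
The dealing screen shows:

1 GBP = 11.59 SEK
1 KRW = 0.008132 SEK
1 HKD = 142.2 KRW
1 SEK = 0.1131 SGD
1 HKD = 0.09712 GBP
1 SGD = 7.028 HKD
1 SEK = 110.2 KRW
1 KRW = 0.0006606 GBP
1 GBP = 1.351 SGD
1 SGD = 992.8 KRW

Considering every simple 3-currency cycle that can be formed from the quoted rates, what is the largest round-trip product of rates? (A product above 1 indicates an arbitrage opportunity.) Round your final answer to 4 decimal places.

0.9221

HKD→GBP→SGD→HKD: 0.09712 × 1.351 × 7.028 = 0.92214
SEK→SGD→KRW→SEK: 0.1131 × 992.8 × 0.008132 = 0.91311
SGD→KRW→GBP→SGD: 992.8 × 0.0006606 × 1.351 = 0.88604
SEK→KRW→GBP→SEK: 110.2 × 0.0006606 × 11.59 = 0.84373
Maximum is HKD→GBP→SGD→HKD at 0.9221; no arbitrage — every cycle loses value.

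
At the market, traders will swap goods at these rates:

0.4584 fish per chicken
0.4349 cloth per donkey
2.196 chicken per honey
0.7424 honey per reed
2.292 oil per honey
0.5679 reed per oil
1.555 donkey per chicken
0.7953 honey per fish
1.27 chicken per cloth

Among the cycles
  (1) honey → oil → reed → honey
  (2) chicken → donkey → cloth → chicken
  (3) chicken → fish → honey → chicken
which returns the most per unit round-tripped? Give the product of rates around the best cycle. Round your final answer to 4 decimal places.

0.9663

(1) 2.292 × 0.5679 × 0.7424 = 0.96633
(2) 1.555 × 0.4349 × 1.27 = 0.85886
(3) 0.4584 × 0.7953 × 2.196 = 0.80059
Highest is cycle (1) at 0.9663 (≤1, no arbitrage).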